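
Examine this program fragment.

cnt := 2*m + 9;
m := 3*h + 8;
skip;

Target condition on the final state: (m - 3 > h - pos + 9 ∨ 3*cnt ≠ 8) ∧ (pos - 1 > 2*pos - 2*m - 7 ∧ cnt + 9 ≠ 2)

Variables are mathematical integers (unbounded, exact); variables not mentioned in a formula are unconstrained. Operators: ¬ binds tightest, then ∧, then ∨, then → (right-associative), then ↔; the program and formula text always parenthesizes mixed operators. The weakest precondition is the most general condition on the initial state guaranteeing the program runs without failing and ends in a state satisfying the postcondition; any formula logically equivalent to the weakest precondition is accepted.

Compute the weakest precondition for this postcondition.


Working backward. After the program, the postcondition (m - 3 > h - pos + 9 ∨ 3*cnt ≠ 8) ∧ (pos - 1 > 2*pos - 2*m - 7 ∧ cnt + 9 ≠ 2) must hold; in canonical form it is (m + pos > h + 12 ∨ 3*cnt ≠ 8) ∧ 2*m > pos - 6 ∧ cnt ≠ -7.
Before skip: (m + pos > h + 12 ∨ 3*cnt ≠ 8) ∧ 2*m > pos - 6 ∧ cnt ≠ -7
Before m := 3*h + 8: (2*h + pos > 4 ∨ 3*cnt ≠ 8) ∧ 6*h > pos - 22 ∧ cnt ≠ -7
Before cnt := 2*m + 9: (2*h + pos > 4 ∨ 6*m ≠ -19) ∧ 6*h > pos - 22 ∧ 2*m ≠ -16
Answer: WP = (2*h + pos > 4 ∨ 6*m ≠ -19) ∧ 6*h > pos - 22 ∧ 2*m ≠ -16


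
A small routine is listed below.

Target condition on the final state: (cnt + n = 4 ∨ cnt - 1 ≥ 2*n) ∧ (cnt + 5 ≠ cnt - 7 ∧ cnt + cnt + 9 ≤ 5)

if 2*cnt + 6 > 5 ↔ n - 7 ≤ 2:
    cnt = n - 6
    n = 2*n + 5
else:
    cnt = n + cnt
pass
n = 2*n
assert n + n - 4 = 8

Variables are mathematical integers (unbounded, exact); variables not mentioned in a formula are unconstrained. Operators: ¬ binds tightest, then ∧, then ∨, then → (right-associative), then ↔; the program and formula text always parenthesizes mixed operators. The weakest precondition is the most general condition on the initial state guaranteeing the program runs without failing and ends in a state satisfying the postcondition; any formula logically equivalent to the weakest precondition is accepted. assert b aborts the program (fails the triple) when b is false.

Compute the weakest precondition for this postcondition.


Working backward. After the program, the postcondition (cnt + n = 4 ∨ cnt - 1 ≥ 2*n) ∧ (cnt + 5 ≠ cnt - 7 ∧ cnt + cnt + 9 ≤ 5) must hold; in canonical form it is (cnt + n = 4 ∨ cnt ≥ 2*n + 1) ∧ 2*cnt ≤ -4.
Before assert n + n - 4 = 8: 2*n = 12 ∧ (cnt + n = 4 ∨ cnt ≥ 2*n + 1) ∧ 2*cnt ≤ -4
Before n := 2*n: 4*n = 12 ∧ (cnt + 2*n = 4 ∨ cnt ≥ 4*n + 1) ∧ 2*cnt ≤ -4
Before skip: 4*n = 12 ∧ (cnt + 2*n = 4 ∨ cnt ≥ 4*n + 1) ∧ 2*cnt ≤ -4
Then branch requires 8*n = -8 ∧ (5*n = 0 ∨ 7*n ≤ -27) ∧ 2*n ≤ 8; else branch requires 4*n = 12 ∧ (cnt + 3*n = 4 ∨ cnt ≥ 3*n + 1) ∧ 2*cnt + 2*n ≤ -4.
Before the if: ((2*cnt > -1 ↔ n ≤ 9) → (8*n = -8 ∧ (5*n = 0 ∨ 7*n ≤ -27) ∧ 2*n ≤ 8)) ∧ ((¬(2*cnt > -1 ↔ n ≤ 9)) → (4*n = 12 ∧ (cnt + 3*n = 4 ∨ cnt ≥ 3*n + 1) ∧ 2*cnt + 2*n ≤ -4))
Answer: WP = ((2*cnt > -1 ↔ n ≤ 9) → (8*n = -8 ∧ (5*n = 0 ∨ 7*n ≤ -27) ∧ 2*n ≤ 8)) ∧ ((¬(2*cnt > -1 ↔ n ≤ 9)) → (4*n = 12 ∧ (cnt + 3*n = 4 ∨ cnt ≥ 3*n + 1) ∧ 2*cnt + 2*n ≤ -4))


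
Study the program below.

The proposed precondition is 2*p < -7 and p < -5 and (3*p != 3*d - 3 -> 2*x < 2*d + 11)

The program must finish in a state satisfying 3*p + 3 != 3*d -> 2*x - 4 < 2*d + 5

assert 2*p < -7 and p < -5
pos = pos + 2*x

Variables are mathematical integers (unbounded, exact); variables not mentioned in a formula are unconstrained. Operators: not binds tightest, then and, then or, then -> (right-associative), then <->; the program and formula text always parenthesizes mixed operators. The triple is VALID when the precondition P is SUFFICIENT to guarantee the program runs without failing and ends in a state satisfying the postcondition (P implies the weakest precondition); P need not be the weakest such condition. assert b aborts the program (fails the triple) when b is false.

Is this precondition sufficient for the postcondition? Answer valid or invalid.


Working backward. After the program, the postcondition 3*p + 3 != 3*d -> 2*x - 4 < 2*d + 5 must hold; in canonical form it is 3*p != 3*d - 3 -> 2*x < 2*d + 9.
Before pos := pos + 2*x: 3*p != 3*d - 3 -> 2*x < 2*d + 9
Before assert 2*p < -7 and p < -5: 2*p < -7 and p < -5 and (3*p != 3*d - 3 -> 2*x < 2*d + 9)
The weakest precondition is 2*p < -7 and p < -5 and (3*p != 3*d - 3 -> 2*x < 2*d + 9).
Check whether 2*p < -7 and p < -5 and (3*p != 3*d - 3 -> 2*x < 2*d + 11) implies it.
Countermodel: at the initial state d = -6, p = -6, x = -1, the precondition holds but the weakest precondition fails.
Answer: invalid


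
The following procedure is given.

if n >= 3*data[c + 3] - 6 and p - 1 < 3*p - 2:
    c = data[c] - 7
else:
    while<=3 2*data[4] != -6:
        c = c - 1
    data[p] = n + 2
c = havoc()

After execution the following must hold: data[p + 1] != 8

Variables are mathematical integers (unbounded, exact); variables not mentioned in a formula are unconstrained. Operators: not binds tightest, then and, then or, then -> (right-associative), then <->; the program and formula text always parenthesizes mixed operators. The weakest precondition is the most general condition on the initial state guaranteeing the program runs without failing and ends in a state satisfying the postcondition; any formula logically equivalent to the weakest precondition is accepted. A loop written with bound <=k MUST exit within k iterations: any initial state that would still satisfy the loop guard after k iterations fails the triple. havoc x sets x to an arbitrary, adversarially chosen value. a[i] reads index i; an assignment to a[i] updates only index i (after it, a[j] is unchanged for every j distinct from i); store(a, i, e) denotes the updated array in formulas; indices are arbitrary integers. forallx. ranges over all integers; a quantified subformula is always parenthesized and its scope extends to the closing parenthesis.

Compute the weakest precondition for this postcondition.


Working backward. After the program, data[p + 1] != 8 must hold.
Before havoc c: data[p + 1] != 8
Then branch requires data[p + 1] != 8; else branch requires (2*data[4] != -6 -> ((2*data[4] != -6 -> ((2*data[4] != -6 -> ((not (2*data[4] != -6)) and store(data, p, n + 2)[p + 1] != 8)) and ((not (2*data[4] != -6)) -> store(data, p, n + 2)[p + 1] != 8))) and ((not (2*data[4] != -6)) -> store(data, p, n + 2)[p + 1] != 8))) and ((not (2*data[4] != -6)) -> store(data, p, n + 2)[p + 1] != 8).
Before the if: ((n >= 3*data[c + 3] - 6 and 2*p > 1) -> data[p + 1] != 8) and ((not (n >= 3*data[c + 3] - 6 and 2*p > 1)) -> ((2*data[4] != -6 -> ((2*data[4] != -6 -> ((2*data[4] != -6 -> ((not (2*data[4] != -6)) and store(data, p, n + 2)[p + 1] != 8)) and ((not (2*data[4] != -6)) -> store(data, p, n + 2)[p + 1] != 8))) and ((not (2*data[4] != -6)) -> store(data, p, n + 2)[p + 1] != 8))) and ((not (2*data[4] != -6)) -> store(data, p, n + 2)[p + 1] != 8)))
Answer: WP = ((n >= 3*data[c + 3] - 6 and 2*p > 1) -> data[p + 1] != 8) and ((not (n >= 3*data[c + 3] - 6 and 2*p > 1)) -> ((2*data[4] != -6 -> ((2*data[4] != -6 -> ((2*data[4] != -6 -> ((not (2*data[4] != -6)) and store(data, p, n + 2)[p + 1] != 8)) and ((not (2*data[4] != -6)) -> store(data, p, n + 2)[p + 1] != 8))) and ((not (2*data[4] != -6)) -> store(data, p, n + 2)[p + 1] != 8))) and ((not (2*data[4] != -6)) -> store(data, p, n + 2)[p + 1] != 8)))


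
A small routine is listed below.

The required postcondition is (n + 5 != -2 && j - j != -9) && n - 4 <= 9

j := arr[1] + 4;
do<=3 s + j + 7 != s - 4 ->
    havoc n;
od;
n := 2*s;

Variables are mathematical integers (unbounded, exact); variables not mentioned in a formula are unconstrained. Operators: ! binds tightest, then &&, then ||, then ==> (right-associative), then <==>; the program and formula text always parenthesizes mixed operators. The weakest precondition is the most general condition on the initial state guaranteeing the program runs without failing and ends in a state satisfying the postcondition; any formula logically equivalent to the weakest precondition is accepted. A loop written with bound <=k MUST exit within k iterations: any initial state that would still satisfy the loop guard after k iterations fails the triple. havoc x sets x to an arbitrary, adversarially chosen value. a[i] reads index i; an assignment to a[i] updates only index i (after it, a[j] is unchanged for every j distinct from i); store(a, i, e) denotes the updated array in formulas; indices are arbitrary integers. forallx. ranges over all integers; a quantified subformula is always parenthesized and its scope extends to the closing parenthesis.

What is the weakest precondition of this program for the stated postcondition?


Working backward. After the program, the postcondition (n + 5 != -2 && j - j != -9) && n - 4 <= 9 must hold; in canonical form it is n != -7 && n <= 13.
Before n := 2*s: 2*s != -7 && 2*s <= 13
Before the loop (bound <=3), unroll the exhaustion recursion (WP_0 = exit-now case; WP_j = one more guarded iteration, up to j = 3):
  WP_0: (!(j != -11)) && 2*s != -7 && 2*s <= 13
  WP_1: (j != -11 ==> ((!(j != -11)) && 2*s != -7 && 2*s <= 13)) && ((!(j != -11)) ==> (2*s != -7 && 2*s <= 13))
  WP_2: (j != -11 ==> ((j != -11 ==> ((!(j != -11)) && 2*s != -7 && 2*s <= 13)) && ((!(j != -11)) ==> (2*s != -7 && 2*s <= 13)))) && ((!(j != -11)) ==> (2*s != -7 && 2*s <= 13))
  WP_3: (j != -11 ==> ((j != -11 ==> ((j != -11 ==> ((!(j != -11)) && 2*s != -7 && 2*s <= 13)) && ((!(j != -11)) ==> (2*s != -7 && 2*s <= 13)))) && ((!(j != -11)) ==> (2*s != -7 && 2*s <= 13)))) && ((!(j != -11)) ==> (2*s != -7 && 2*s <= 13))
So before the loop: (j != -11 ==> ((j != -11 ==> ((j != -11 ==> ((!(j != -11)) && 2*s != -7 && 2*s <= 13)) && ((!(j != -11)) ==> (2*s != -7 && 2*s <= 13)))) && ((!(j != -11)) ==> (2*s != -7 && 2*s <= 13)))) && ((!(j != -11)) ==> (2*s != -7 && 2*s <= 13))
Before j := arr[1] + 4: (arr[1] != -15 ==> ((arr[1] != -15 ==> ((arr[1] != -15 ==> ((!(arr[1] != -15)) && 2*s != -7 && 2*s <= 13)) && ((!(arr[1] != -15)) ==> (2*s != -7 && 2*s <= 13)))) && ((!(arr[1] != -15)) ==> (2*s != -7 && 2*s <= 13)))) && ((!(arr[1] != -15)) ==> (2*s != -7 && 2*s <= 13))
Answer: WP = (arr[1] != -15 ==> ((arr[1] != -15 ==> ((arr[1] != -15 ==> ((!(arr[1] != -15)) && 2*s != -7 && 2*s <= 13)) && ((!(arr[1] != -15)) ==> (2*s != -7 && 2*s <= 13)))) && ((!(arr[1] != -15)) ==> (2*s != -7 && 2*s <= 13)))) && ((!(arr[1] != -15)) ==> (2*s != -7 && 2*s <= 13))


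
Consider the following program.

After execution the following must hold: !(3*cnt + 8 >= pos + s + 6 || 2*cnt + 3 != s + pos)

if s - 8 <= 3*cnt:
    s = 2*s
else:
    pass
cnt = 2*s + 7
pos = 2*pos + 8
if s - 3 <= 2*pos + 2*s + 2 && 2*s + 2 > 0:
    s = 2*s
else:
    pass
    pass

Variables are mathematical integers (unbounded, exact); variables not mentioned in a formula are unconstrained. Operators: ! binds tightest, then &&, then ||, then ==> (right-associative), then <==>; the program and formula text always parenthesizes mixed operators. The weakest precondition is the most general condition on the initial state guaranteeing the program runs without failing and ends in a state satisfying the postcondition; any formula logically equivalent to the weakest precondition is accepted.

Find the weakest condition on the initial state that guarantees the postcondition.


Working backward. After the program, the postcondition !(3*cnt + 8 >= pos + s + 6 || 2*cnt + 3 != s + pos) must hold; in canonical form it is !(3*cnt >= pos + s - 2 || 2*cnt != pos + s - 3).
Then branch requires !(3*cnt >= pos + 2*s - 2 || 2*cnt != pos + 2*s - 3); else branch requires !(3*cnt >= pos + s - 2 || 2*cnt != pos + s - 3).
Before the if: ((2*pos + s >= -5 && 2*s > -2) ==> (!(3*cnt >= pos + 2*s - 2 || 2*cnt != pos + 2*s - 3))) && ((!(2*pos + s >= -5 && 2*s > -2)) ==> (!(3*cnt >= pos + s - 2 || 2*cnt != pos + s - 3)))
Before pos := 2*pos + 8: ((4*pos + s >= -21 && 2*s > -2) ==> (!(3*cnt >= 2*pos + 2*s + 6 || 2*cnt != 2*pos + 2*s + 5))) && ((!(4*pos + s >= -21 && 2*s > -2)) ==> (!(3*cnt >= 2*pos + s + 6 || 2*cnt != 2*pos + s + 5)))
Before cnt := 2*s + 7: ((4*pos + s >= -21 && 2*s > -2) ==> (!(4*s >= 2*pos - 15 || 2*s != 2*pos - 9))) && ((!(4*pos + s >= -21 && 2*s > -2)) ==> (!(5*s >= 2*pos - 15 || 3*s != 2*pos - 9)))
Then branch requires ((4*pos + 2*s >= -21 && 4*s > -2) ==> (!(8*s >= 2*pos - 15 || 4*s != 2*pos - 9))) && ((!(4*pos + 2*s >= -21 && 4*s > -2)) ==> (!(10*s >= 2*pos - 15 || 6*s != 2*pos - 9))); else branch requires ((4*pos + s >= -21 && 2*s > -2) ==> (!(4*s >= 2*pos - 15 || 2*s != 2*pos - 9))) && ((!(4*pos + s >= -21 && 2*s > -2)) ==> (!(5*s >= 2*pos - 15 || 3*s != 2*pos - 9))).
Before the if: (s <= 3*cnt + 8 ==> (((4*pos + 2*s >= -21 && 4*s > -2) ==> (!(8*s >= 2*pos - 15 || 4*s != 2*pos - 9))) && ((!(4*pos + 2*s >= -21 && 4*s > -2)) ==> (!(10*s >= 2*pos - 15 || 6*s != 2*pos - 9))))) && ((!(s <= 3*cnt + 8)) ==> (((4*pos + s >= -21 && 2*s > -2) ==> (!(4*s >= 2*pos - 15 || 2*s != 2*pos - 9))) && ((!(4*pos + s >= -21 && 2*s > -2)) ==> (!(5*s >= 2*pos - 15 || 3*s != 2*pos - 9)))))
Answer: WP = (s <= 3*cnt + 8 ==> (((4*pos + 2*s >= -21 && 4*s > -2) ==> (!(8*s >= 2*pos - 15 || 4*s != 2*pos - 9))) && ((!(4*pos + 2*s >= -21 && 4*s > -2)) ==> (!(10*s >= 2*pos - 15 || 6*s != 2*pos - 9))))) && ((!(s <= 3*cnt + 8)) ==> (((4*pos + s >= -21 && 2*s > -2) ==> (!(4*s >= 2*pos - 15 || 2*s != 2*pos - 9))) && ((!(4*pos + s >= -21 && 2*s > -2)) ==> (!(5*s >= 2*pos - 15 || 3*s != 2*pos - 9)))))


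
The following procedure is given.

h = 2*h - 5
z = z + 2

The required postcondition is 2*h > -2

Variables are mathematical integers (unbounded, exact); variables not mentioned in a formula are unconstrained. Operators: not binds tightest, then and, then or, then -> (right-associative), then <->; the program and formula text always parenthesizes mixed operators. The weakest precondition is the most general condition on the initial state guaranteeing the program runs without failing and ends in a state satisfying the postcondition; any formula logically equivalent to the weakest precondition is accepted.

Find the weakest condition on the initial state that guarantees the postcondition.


Working backward. After the program, 2*h > -2 must hold.
Before z := z + 2: 2*h > -2
Before h := 2*h - 5: 4*h > 8
Answer: WP = 4*h > 8


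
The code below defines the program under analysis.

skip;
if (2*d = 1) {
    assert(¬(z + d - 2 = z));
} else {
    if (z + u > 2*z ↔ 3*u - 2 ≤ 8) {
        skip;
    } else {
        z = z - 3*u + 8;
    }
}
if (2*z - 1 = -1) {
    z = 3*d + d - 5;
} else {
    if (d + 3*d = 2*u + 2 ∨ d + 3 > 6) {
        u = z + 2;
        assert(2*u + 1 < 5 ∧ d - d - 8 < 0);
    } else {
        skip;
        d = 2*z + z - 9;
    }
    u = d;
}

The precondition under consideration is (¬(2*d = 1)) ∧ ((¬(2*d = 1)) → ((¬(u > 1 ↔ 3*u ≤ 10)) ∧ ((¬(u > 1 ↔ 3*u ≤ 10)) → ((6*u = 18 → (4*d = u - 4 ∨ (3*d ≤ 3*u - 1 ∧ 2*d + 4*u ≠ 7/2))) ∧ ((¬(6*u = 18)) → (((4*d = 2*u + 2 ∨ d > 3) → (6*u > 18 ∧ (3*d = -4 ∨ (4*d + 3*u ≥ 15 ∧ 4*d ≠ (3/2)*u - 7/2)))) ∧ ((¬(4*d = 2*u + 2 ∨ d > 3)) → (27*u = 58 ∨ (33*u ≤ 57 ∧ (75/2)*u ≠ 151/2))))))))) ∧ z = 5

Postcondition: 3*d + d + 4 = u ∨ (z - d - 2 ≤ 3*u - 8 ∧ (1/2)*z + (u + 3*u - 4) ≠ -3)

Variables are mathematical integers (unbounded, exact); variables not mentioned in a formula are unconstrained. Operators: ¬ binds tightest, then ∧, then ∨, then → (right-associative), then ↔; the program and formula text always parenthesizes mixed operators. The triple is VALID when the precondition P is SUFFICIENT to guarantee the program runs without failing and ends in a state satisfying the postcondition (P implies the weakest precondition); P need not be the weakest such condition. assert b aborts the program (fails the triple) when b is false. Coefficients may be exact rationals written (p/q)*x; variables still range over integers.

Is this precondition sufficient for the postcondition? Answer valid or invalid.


Working backward. After the program, the postcondition 3*d + d + 4 = u ∨ (z - d - 2 ≤ 3*u - 8 ∧ (1/2)*z + (u + 3*u - 4) ≠ -3) must hold; in canonical form it is 4*d = u - 4 ∨ (z ≤ d + 3*u - 6 ∧ 4*u + (1/2)*z ≠ 1).
Then branch requires 4*d = u - 4 ∨ (3*d ≤ 3*u - 1 ∧ 2*d + 4*u ≠ 7/2); else branch requires ((4*d = 2*u + 2 ∨ d > 3) → (2*z < 0 ∧ (3*d = -4 ∨ (z ≤ 4*d - 6 ∧ 4*d + (1/2)*z ≠ 1)))) ∧ ((¬(4*d = 2*u + 2 ∨ d > 3)) → (9*z = 23 ∨ (11*z ≥ 42 ∧ (25/2)*z ≠ 37))).
Before the if: (2*z = 0 → (4*d = u - 4 ∨ (3*d ≤ 3*u - 1 ∧ 2*d + 4*u ≠ 7/2))) ∧ ((¬(2*z = 0)) → (((4*d = 2*u + 2 ∨ d > 3) → (2*z < 0 ∧ (3*d = -4 ∨ (z ≤ 4*d - 6 ∧ 4*d + (1/2)*z ≠ 1)))) ∧ ((¬(4*d = 2*u + 2 ∨ d > 3)) → (9*z = 23 ∨ (11*z ≥ 42 ∧ (25/2)*z ≠ 37)))))
Then branch requires (¬(d = 2)) ∧ (2*z = 0 → (4*d = u - 4 ∨ (3*d ≤ 3*u - 1 ∧ 2*d + 4*u ≠ 7/2))) ∧ ((¬(2*z = 0)) → (((4*d = 2*u + 2 ∨ d > 3) → (2*z < 0 ∧ (3*d = -4 ∨ (z ≤ 4*d - 6 ∧ 4*d + (1/2)*z ≠ 1)))) ∧ ((¬(4*d = 2*u + 2 ∨ d > 3)) → (9*z = 23 ∨ (11*z ≥ 42 ∧ (25/2)*z ≠ 37))))); else branch requires ((u > z ↔ 3*u ≤ 10) → ((2*z = 0 → (4*d = u - 4 ∨ (3*d ≤ 3*u - 1 ∧ 2*d + 4*u ≠ 7/2))) ∧ ((¬(2*z = 0)) → (((4*d = 2*u + 2 ∨ d > 3) → (2*z < 0 ∧ (3*d = -4 ∨ (z ≤ 4*d - 6 ∧ 4*d + (1/2)*z ≠ 1)))) ∧ ((¬(4*d = 2*u + 2 ∨ d > 3)) → (9*z = 23 ∨ (11*z ≥ 42 ∧ (25/2)*z ≠ 37))))))) ∧ ((¬(u > z ↔ 3*u ≤ 10)) → ((2*z = 6*u - 16 → (4*d = u - 4 ∨ (3*d ≤ 3*u - 1 ∧ 2*d + 4*u ≠ 7/2))) ∧ ((¬(2*z = 6*u - 16)) → (((4*d = 2*u + 2 ∨ d > 3) → (2*z < 6*u - 16 ∧ (3*d = -4 ∨ (z ≤ 4*d + 3*u - 14 ∧ 4*d + (1/2)*z ≠ (3/2)*u - 3)))) ∧ ((¬(4*d = 2*u + 2 ∨ d > 3)) → (9*z = 27*u - 49 ∨ (11*z ≥ 33*u - 46 ∧ (25/2)*z ≠ (75/2)*u - 63))))))).
Before the if: (2*d = 1 → ((¬(d = 2)) ∧ (2*z = 0 → (4*d = u - 4 ∨ (3*d ≤ 3*u - 1 ∧ 2*d + 4*u ≠ 7/2))) ∧ ((¬(2*z = 0)) → (((4*d = 2*u + 2 ∨ d > 3) → (2*z < 0 ∧ (3*d = -4 ∨ (z ≤ 4*d - 6 ∧ 4*d + (1/2)*z ≠ 1)))) ∧ ((¬(4*d = 2*u + 2 ∨ d > 3)) → (9*z = 23 ∨ (11*z ≥ 42 ∧ (25/2)*z ≠ 37))))))) ∧ ((¬(2*d = 1)) → (((u > z ↔ 3*u ≤ 10) → ((2*z = 0 → (4*d = u - 4 ∨ (3*d ≤ 3*u - 1 ∧ 2*d + 4*u ≠ 7/2))) ∧ ((¬(2*z = 0)) → (((4*d = 2*u + 2 ∨ d > 3) → (2*z < 0 ∧ (3*d = -4 ∨ (z ≤ 4*d - 6 ∧ 4*d + (1/2)*z ≠ 1)))) ∧ ((¬(4*d = 2*u + 2 ∨ d > 3)) → (9*z = 23 ∨ (11*z ≥ 42 ∧ (25/2)*z ≠ 37))))))) ∧ ((¬(u > z ↔ 3*u ≤ 10)) → ((2*z = 6*u - 16 → (4*d = u - 4 ∨ (3*d ≤ 3*u - 1 ∧ 2*d + 4*u ≠ 7/2))) ∧ ((¬(2*z = 6*u - 16)) → (((4*d = 2*u + 2 ∨ d > 3) → (2*z < 6*u - 16 ∧ (3*d = -4 ∨ (z ≤ 4*d + 3*u - 14 ∧ 4*d + (1/2)*z ≠ (3/2)*u - 3)))) ∧ ((¬(4*d = 2*u + 2 ∨ d > 3)) → (9*z = 27*u - 49 ∨ (11*z ≥ 33*u - 46 ∧ (25/2)*z ≠ (75/2)*u - 63)))))))))
Before skip: (2*d = 1 → ((¬(d = 2)) ∧ (2*z = 0 → (4*d = u - 4 ∨ (3*d ≤ 3*u - 1 ∧ 2*d + 4*u ≠ 7/2))) ∧ ((¬(2*z = 0)) → (((4*d = 2*u + 2 ∨ d > 3) → (2*z < 0 ∧ (3*d = -4 ∨ (z ≤ 4*d - 6 ∧ 4*d + (1/2)*z ≠ 1)))) ∧ ((¬(4*d = 2*u + 2 ∨ d > 3)) → (9*z = 23 ∨ (11*z ≥ 42 ∧ (25/2)*z ≠ 37))))))) ∧ ((¬(2*d = 1)) → (((u > z ↔ 3*u ≤ 10) → ((2*z = 0 → (4*d = u - 4 ∨ (3*d ≤ 3*u - 1 ∧ 2*d + 4*u ≠ 7/2))) ∧ ((¬(2*z = 0)) → (((4*d = 2*u + 2 ∨ d > 3) → (2*z < 0 ∧ (3*d = -4 ∨ (z ≤ 4*d - 6 ∧ 4*d + (1/2)*z ≠ 1)))) ∧ ((¬(4*d = 2*u + 2 ∨ d > 3)) → (9*z = 23 ∨ (11*z ≥ 42 ∧ (25/2)*z ≠ 37))))))) ∧ ((¬(u > z ↔ 3*u ≤ 10)) → ((2*z = 6*u - 16 → (4*d = u - 4 ∨ (3*d ≤ 3*u - 1 ∧ 2*d + 4*u ≠ 7/2))) ∧ ((¬(2*z = 6*u - 16)) → (((4*d = 2*u + 2 ∨ d > 3) → (2*z < 6*u - 16 ∧ (3*d = -4 ∨ (z ≤ 4*d + 3*u - 14 ∧ 4*d + (1/2)*z ≠ (3/2)*u - 3)))) ∧ ((¬(4*d = 2*u + 2 ∨ d > 3)) → (9*z = 27*u - 49 ∨ (11*z ≥ 33*u - 46 ∧ (25/2)*z ≠ (75/2)*u - 63)))))))))
The weakest precondition is (2*d = 1 → ((¬(d = 2)) ∧ (2*z = 0 → (4*d = u - 4 ∨ (3*d ≤ 3*u - 1 ∧ 2*d + 4*u ≠ 7/2))) ∧ ((¬(2*z = 0)) → (((4*d = 2*u + 2 ∨ d > 3) → (2*z < 0 ∧ (3*d = -4 ∨ (z ≤ 4*d - 6 ∧ 4*d + (1/2)*z ≠ 1)))) ∧ ((¬(4*d = 2*u + 2 ∨ d > 3)) → (9*z = 23 ∨ (11*z ≥ 42 ∧ (25/2)*z ≠ 37))))))) ∧ ((¬(2*d = 1)) → (((u > z ↔ 3*u ≤ 10) → ((2*z = 0 → (4*d = u - 4 ∨ (3*d ≤ 3*u - 1 ∧ 2*d + 4*u ≠ 7/2))) ∧ ((¬(2*z = 0)) → (((4*d = 2*u + 2 ∨ d > 3) → (2*z < 0 ∧ (3*d = -4 ∨ (z ≤ 4*d - 6 ∧ 4*d + (1/2)*z ≠ 1)))) ∧ ((¬(4*d = 2*u + 2 ∨ d > 3)) → (9*z = 23 ∨ (11*z ≥ 42 ∧ (25/2)*z ≠ 37))))))) ∧ ((¬(u > z ↔ 3*u ≤ 10)) → ((2*z = 6*u - 16 → (4*d = u - 4 ∨ (3*d ≤ 3*u - 1 ∧ 2*d + 4*u ≠ 7/2))) ∧ ((¬(2*z = 6*u - 16)) → (((4*d = 2*u + 2 ∨ d > 3) → (2*z < 6*u - 16 ∧ (3*d = -4 ∨ (z ≤ 4*d + 3*u - 14 ∧ 4*d + (1/2)*z ≠ (3/2)*u - 3)))) ∧ ((¬(4*d = 2*u + 2 ∨ d > 3)) → (9*z = 27*u - 49 ∨ (11*z ≥ 33*u - 46 ∧ (25/2)*z ≠ (75/2)*u - 63))))))))).
Check whether (¬(2*d = 1)) ∧ ((¬(2*d = 1)) → ((¬(u > 1 ↔ 3*u ≤ 10)) ∧ ((¬(u > 1 ↔ 3*u ≤ 10)) → ((6*u = 18 → (4*d = u - 4 ∨ (3*d ≤ 3*u - 1 ∧ 2*d + 4*u ≠ 7/2))) ∧ ((¬(6*u = 18)) → (((4*d = 2*u + 2 ∨ d > 3) → (6*u > 18 ∧ (3*d = -4 ∨ (4*d + 3*u ≥ 15 ∧ 4*d ≠ (3/2)*u - 7/2)))) ∧ ((¬(4*d = 2*u + 2 ∨ d > 3)) → (27*u = 58 ∨ (33*u ≤ 57 ∧ (75/2)*u ≠ 151/2))))))))) ∧ z = 5 implies it.
Countermodel: at the initial state d = 4, u = 4, z = 5, the precondition holds but the weakest precondition fails.
Answer: invalid


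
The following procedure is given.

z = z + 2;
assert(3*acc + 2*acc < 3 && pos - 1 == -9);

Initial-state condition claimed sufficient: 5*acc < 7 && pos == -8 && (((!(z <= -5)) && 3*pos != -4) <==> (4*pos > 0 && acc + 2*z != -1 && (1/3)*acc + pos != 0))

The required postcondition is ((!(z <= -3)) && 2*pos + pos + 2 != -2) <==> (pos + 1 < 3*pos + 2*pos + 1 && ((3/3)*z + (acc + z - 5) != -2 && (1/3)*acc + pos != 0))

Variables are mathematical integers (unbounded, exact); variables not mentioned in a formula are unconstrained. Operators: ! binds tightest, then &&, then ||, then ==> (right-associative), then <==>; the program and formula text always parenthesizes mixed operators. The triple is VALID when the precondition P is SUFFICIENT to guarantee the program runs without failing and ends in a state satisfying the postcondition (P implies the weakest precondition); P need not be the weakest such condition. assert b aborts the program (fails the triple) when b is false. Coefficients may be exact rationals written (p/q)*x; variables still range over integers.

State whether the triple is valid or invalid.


Working backward. After the program, the postcondition ((!(z <= -3)) && 2*pos + pos + 2 != -2) <==> (pos + 1 < 3*pos + 2*pos + 1 && ((3/3)*z + (acc + z - 5) != -2 && (1/3)*acc + pos != 0)) must hold; in canonical form it is ((!(z <= -3)) && 3*pos != -4) <==> (4*pos > 0 && acc + 2*z != 3 && (1/3)*acc + pos != 0).
Before assert 3*acc + 2*acc < 3 && pos - 1 == -9: 5*acc < 3 && pos == -8 && (((!(z <= -3)) && 3*pos != -4) <==> (4*pos > 0 && acc + 2*z != 3 && (1/3)*acc + pos != 0))
Before z := z + 2: 5*acc < 3 && pos == -8 && (((!(z <= -5)) && 3*pos != -4) <==> (4*pos > 0 && acc + 2*z != -1 && (1/3)*acc + pos != 0))
The weakest precondition is 5*acc < 3 && pos == -8 && (((!(z <= -5)) && 3*pos != -4) <==> (4*pos > 0 && acc + 2*z != -1 && (1/3)*acc + pos != 0)).
Check whether 5*acc < 7 && pos == -8 && (((!(z <= -5)) && 3*pos != -4) <==> (4*pos > 0 && acc + 2*z != -1 && (1/3)*acc + pos != 0)) implies it.
Countermodel: at the initial state acc = 1, pos = -8, z = -5, the precondition holds but the weakest precondition fails.
Answer: invalid


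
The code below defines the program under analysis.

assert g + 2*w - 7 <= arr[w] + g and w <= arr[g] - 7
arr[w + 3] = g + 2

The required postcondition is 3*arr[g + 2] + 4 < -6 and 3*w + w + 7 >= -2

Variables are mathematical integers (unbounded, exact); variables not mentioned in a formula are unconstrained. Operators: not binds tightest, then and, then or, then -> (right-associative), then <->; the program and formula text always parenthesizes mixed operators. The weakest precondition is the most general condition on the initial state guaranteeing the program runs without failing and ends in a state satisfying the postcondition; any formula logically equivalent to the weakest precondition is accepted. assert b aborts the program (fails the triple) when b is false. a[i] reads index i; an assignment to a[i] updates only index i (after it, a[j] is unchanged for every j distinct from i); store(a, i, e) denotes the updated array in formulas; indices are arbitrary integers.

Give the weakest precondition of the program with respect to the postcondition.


Working backward. After the program, the postcondition 3*arr[g + 2] + 4 < -6 and 3*w + w + 7 >= -2 must hold; in canonical form it is 3*arr[g + 2] < -10 and 4*w >= -9.
Before arr[w + 3] := g + 2: 3*store(arr, w + 3, g + 2)[g + 2] < -10 and 4*w >= -9
Before assert g + 2*w - 7 <= arr[w] + g and w <= arr[g] - 7: 2*w <= arr[w] + 7 and w <= arr[g] - 7 and 3*store(arr, w + 3, g + 2)[g + 2] < -10 and 4*w >= -9
Answer: WP = 2*w <= arr[w] + 7 and w <= arr[g] - 7 and 3*store(arr, w + 3, g + 2)[g + 2] < -10 and 4*w >= -9


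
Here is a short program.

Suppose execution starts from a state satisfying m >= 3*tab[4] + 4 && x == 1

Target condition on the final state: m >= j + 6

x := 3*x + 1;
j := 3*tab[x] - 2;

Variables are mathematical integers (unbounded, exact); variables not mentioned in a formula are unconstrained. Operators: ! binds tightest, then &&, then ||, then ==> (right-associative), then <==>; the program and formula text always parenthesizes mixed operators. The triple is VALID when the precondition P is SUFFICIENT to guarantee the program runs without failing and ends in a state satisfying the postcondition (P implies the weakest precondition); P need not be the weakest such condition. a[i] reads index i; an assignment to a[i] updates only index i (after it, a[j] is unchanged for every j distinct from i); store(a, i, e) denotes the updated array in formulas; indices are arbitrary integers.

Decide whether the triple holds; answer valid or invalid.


Working backward. After the program, m >= j + 6 must hold.
Before j := 3*tab[x] - 2: m >= 3*tab[x] + 4
Before x := 3*x + 1: m >= 3*tab[3*x + 1] + 4
The weakest precondition is m >= 3*tab[3*x + 1] + 4.
Check whether m >= 3*tab[4] + 4 && x == 1 implies it.
Every state satisfying the precondition satisfies the weakest precondition: the implication holds.
Answer: valid


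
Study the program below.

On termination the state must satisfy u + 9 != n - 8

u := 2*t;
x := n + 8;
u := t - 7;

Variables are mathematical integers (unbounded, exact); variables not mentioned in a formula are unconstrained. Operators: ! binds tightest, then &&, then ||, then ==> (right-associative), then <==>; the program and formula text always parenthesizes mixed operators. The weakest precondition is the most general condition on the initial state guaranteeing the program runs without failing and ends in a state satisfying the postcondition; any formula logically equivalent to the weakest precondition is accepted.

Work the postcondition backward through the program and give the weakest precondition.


Working backward. After the program, the postcondition u + 9 != n - 8 must hold; in canonical form it is u != n - 17.
Before u := t - 7: t != n - 10
Before x := n + 8: t != n - 10
Before u := 2*t: t != n - 10
Answer: WP = t != n - 10


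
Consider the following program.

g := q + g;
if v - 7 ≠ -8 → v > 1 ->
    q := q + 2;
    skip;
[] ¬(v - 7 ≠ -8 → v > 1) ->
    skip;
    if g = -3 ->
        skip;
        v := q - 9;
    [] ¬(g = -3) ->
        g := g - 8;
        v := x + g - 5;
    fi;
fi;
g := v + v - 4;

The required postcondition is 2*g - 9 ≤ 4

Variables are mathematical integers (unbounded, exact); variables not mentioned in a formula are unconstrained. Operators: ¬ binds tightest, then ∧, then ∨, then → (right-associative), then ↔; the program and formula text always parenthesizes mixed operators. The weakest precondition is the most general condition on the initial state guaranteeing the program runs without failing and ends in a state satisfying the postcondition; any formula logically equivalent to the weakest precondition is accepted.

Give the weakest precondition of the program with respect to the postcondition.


Working backward. After the program, the postcondition 2*g - 9 ≤ 4 must hold; in canonical form it is 2*g ≤ 13.
Before g := v + v - 4: 4*v ≤ 21
Then branch requires 4*v ≤ 21; else branch requires (g = -3 → 4*q ≤ 57) ∧ ((¬(g = -3)) → 4*g + 4*x ≤ 73).
Before the if: ((v ≠ -1 → v > 1) → 4*v ≤ 21) ∧ ((¬(v ≠ -1 → v > 1)) → ((g = -3 → 4*q ≤ 57) ∧ ((¬(g = -3)) → 4*g + 4*x ≤ 73)))
Before g := q + g: ((v ≠ -1 → v > 1) → 4*v ≤ 21) ∧ ((¬(v ≠ -1 → v > 1)) → ((g + q = -3 → 4*q ≤ 57) ∧ ((¬(g + q = -3)) → 4*g + 4*q + 4*x ≤ 73)))
Answer: WP = ((v ≠ -1 → v > 1) → 4*v ≤ 21) ∧ ((¬(v ≠ -1 → v > 1)) → ((g + q = -3 → 4*q ≤ 57) ∧ ((¬(g + q = -3)) → 4*g + 4*q + 4*x ≤ 73)))


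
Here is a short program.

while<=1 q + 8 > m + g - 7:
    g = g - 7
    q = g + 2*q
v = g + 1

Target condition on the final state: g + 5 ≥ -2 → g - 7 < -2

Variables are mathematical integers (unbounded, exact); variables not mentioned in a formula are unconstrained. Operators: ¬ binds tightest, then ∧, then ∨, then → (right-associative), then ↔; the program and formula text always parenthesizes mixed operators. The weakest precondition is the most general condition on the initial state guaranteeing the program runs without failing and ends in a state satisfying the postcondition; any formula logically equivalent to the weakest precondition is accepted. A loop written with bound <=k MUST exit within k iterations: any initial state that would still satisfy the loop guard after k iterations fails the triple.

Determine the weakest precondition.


Working backward. After the program, the postcondition g + 5 ≥ -2 → g - 7 < -2 must hold; in canonical form it is g ≥ -7 → g < 5.
Before v := g + 1: g ≥ -7 → g < 5
Before the loop (bound <=1), unroll the exhaustion recursion (WP_0 = exit-now case; WP_j = one more guarded iteration, up to j = 1):
  WP_0: (¬(q > g + m - 15)) ∧ (g ≥ -7 → g < 5)
  WP_1: (q > g + m - 15 → ((¬(2*q > m - 15)) ∧ (g ≥ 0 → g < 12))) ∧ ((¬(q > g + m - 15)) → (g ≥ -7 → g < 5))
So before the loop: (q > g + m - 15 → ((¬(2*q > m - 15)) ∧ (g ≥ 0 → g < 12))) ∧ ((¬(q > g + m - 15)) → (g ≥ -7 → g < 5))
Answer: WP = (q > g + m - 15 → ((¬(2*q > m - 15)) ∧ (g ≥ 0 → g < 12))) ∧ ((¬(q > g + m - 15)) → (g ≥ -7 → g < 5))


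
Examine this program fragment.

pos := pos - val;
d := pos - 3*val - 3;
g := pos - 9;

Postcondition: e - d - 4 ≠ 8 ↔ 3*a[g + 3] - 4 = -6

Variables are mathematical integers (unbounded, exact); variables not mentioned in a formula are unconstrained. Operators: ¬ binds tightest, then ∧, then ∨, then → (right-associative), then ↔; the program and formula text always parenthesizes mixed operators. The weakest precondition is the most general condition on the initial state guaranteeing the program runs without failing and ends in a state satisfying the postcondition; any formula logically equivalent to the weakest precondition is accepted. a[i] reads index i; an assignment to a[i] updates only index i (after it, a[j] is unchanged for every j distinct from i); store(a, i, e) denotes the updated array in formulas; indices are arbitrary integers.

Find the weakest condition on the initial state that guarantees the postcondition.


Working backward. After the program, the postcondition e - d - 4 ≠ 8 ↔ 3*a[g + 3] - 4 = -6 must hold; in canonical form it is e ≠ d + 12 ↔ 3*a[g + 3] = -2.
Before g := pos - 9: e ≠ d + 12 ↔ 3*a[pos - 6] = -2
Before d := pos - 3*val - 3: e + 3*val ≠ pos + 9 ↔ 3*a[pos - 6] = -2
Before pos := pos - val: e + 4*val ≠ pos + 9 ↔ 3*a[pos - val - 6] = -2
Answer: WP = e + 4*val ≠ pos + 9 ↔ 3*a[pos - val - 6] = -2


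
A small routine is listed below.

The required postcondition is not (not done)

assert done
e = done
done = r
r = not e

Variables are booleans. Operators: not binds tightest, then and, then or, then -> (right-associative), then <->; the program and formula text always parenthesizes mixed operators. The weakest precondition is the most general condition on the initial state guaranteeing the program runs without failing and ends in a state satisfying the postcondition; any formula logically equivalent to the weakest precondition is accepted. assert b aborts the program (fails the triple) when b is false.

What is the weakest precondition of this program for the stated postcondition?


Working backward. After the program, the postcondition not (not done) must hold; in canonical form it is done.
Before r := not e: done
Before done := r: r
Before e := done: r
Before assert done: done and r
Answer: WP = done and r


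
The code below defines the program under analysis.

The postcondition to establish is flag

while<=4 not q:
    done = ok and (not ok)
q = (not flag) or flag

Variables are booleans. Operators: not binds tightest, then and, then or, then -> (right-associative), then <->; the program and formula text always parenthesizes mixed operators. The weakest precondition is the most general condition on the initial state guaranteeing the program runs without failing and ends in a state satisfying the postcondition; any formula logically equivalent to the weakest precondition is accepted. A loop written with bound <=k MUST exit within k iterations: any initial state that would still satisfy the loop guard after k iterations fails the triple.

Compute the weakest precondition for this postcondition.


Working backward. After the program, flag must hold.
Before q := (not flag) or flag: flag
Before the loop (bound <=4), unroll the exhaustion recursion (WP_0 = exit-now case; WP_j = one more guarded iteration, up to j = 4):
  WP_0: q and flag
  WP_1: ((not q) -> (q and flag)) and (q -> flag)
  WP_2: ((not q) -> (((not q) -> (q and flag)) and (q -> flag))) and (q -> flag)
  WP_3: ((not q) -> (((not q) -> (((not q) -> (q and flag)) and (q -> flag))) and (q -> flag))) and (q -> flag)
  WP_4: ((not q) -> (((not q) -> (((not q) -> (((not q) -> (q and flag)) and (q -> flag))) and (q -> flag))) and (q -> flag))) and (q -> flag)
So before the loop: ((not q) -> (((not q) -> (((not q) -> (((not q) -> (q and flag)) and (q -> flag))) and (q -> flag))) and (q -> flag))) and (q -> flag)
Answer: WP = ((not q) -> (((not q) -> (((not q) -> (((not q) -> (q and flag)) and (q -> flag))) and (q -> flag))) and (q -> flag))) and (q -> flag)


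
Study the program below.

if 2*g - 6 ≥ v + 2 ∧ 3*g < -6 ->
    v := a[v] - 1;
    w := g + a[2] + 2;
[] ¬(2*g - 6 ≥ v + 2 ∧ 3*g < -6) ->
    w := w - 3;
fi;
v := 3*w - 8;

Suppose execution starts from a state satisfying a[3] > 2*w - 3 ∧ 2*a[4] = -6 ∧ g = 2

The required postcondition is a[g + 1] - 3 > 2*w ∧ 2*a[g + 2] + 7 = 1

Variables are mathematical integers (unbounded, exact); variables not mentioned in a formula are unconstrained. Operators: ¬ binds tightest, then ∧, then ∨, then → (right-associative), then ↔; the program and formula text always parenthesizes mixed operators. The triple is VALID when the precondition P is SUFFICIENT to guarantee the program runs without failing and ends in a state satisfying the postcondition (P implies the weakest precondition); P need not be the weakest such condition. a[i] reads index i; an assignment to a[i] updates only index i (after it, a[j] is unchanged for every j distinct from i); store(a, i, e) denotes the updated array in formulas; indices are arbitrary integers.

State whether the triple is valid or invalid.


Working backward. After the program, the postcondition a[g + 1] - 3 > 2*w ∧ 2*a[g + 2] + 7 = 1 must hold; in canonical form it is a[g + 1] > 2*w + 3 ∧ 2*a[g + 2] = -6.
Before v := 3*w - 8: a[g + 1] > 2*w + 3 ∧ 2*a[g + 2] = -6
Then branch requires a[g + 1] > 2*a[2] + 2*g + 7 ∧ 2*a[g + 2] = -6; else branch requires a[g + 1] > 2*w - 3 ∧ 2*a[g + 2] = -6.
Before the if: ((2*g ≥ v + 8 ∧ 3*g < -6) → (a[g + 1] > 2*a[2] + 2*g + 7 ∧ 2*a[g + 2] = -6)) ∧ ((¬(2*g ≥ v + 8 ∧ 3*g < -6)) → (a[g + 1] > 2*w - 3 ∧ 2*a[g + 2] = -6))
The weakest precondition is ((2*g ≥ v + 8 ∧ 3*g < -6) → (a[g + 1] > 2*a[2] + 2*g + 7 ∧ 2*a[g + 2] = -6)) ∧ ((¬(2*g ≥ v + 8 ∧ 3*g < -6)) → (a[g + 1] > 2*w - 3 ∧ 2*a[g + 2] = -6)).
Check whether a[3] > 2*w - 3 ∧ 2*a[4] = -6 ∧ g = 2 implies it.
Every state satisfying the precondition satisfies the weakest precondition: the implication holds.
Answer: valid


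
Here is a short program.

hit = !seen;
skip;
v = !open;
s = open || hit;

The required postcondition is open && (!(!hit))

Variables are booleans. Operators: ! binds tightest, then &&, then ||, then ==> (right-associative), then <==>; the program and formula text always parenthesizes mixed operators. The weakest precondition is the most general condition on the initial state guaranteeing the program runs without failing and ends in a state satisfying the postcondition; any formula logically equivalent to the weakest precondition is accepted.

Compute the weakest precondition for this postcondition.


Working backward. After the program, the postcondition open && (!(!hit)) must hold; in canonical form it is open && hit.
Before s := open || hit: open && hit
Before v := !open: open && hit
Before skip: open && hit
Before hit := !seen: open && (!seen)
Answer: WP = open && (!seen)


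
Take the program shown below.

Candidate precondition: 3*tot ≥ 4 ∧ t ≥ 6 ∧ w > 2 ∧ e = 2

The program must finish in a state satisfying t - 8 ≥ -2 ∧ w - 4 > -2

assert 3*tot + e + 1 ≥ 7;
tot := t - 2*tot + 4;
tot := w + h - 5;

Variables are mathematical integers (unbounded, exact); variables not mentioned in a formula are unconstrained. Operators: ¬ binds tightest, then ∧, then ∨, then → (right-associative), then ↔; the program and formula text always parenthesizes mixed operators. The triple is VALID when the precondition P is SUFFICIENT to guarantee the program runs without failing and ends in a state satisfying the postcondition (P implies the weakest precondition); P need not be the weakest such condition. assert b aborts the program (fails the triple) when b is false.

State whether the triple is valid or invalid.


Working backward. After the program, the postcondition t - 8 ≥ -2 ∧ w - 4 > -2 must hold; in canonical form it is t ≥ 6 ∧ w > 2.
Before tot := w + h - 5: t ≥ 6 ∧ w > 2
Before tot := t - 2*tot + 4: t ≥ 6 ∧ w > 2
Before assert 3*tot + e + 1 ≥ 7: e + 3*tot ≥ 6 ∧ t ≥ 6 ∧ w > 2
The weakest precondition is e + 3*tot ≥ 6 ∧ t ≥ 6 ∧ w > 2.
Check whether 3*tot ≥ 4 ∧ t ≥ 6 ∧ w > 2 ∧ e = 2 implies it.
Every state satisfying the precondition satisfies the weakest precondition: the implication holds.
Answer: valid


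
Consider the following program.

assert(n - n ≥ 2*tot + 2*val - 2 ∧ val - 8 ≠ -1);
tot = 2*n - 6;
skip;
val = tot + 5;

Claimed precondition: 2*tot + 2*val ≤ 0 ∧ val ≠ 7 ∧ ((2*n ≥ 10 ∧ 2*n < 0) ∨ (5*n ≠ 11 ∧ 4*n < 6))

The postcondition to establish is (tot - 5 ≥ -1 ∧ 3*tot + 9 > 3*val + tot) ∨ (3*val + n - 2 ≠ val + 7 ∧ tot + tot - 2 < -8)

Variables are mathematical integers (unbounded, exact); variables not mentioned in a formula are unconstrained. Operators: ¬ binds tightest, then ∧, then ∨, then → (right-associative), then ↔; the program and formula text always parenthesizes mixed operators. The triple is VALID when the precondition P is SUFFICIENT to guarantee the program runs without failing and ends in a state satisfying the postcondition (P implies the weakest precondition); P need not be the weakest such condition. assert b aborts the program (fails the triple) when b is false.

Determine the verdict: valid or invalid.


Working backward. After the program, the postcondition (tot - 5 ≥ -1 ∧ 3*tot + 9 > 3*val + tot) ∨ (3*val + n - 2 ≠ val + 7 ∧ tot + tot - 2 < -8) must hold; in canonical form it is (tot ≥ 4 ∧ 2*tot > 3*val - 9) ∨ (n + 2*val ≠ 9 ∧ 2*tot < -6).
Before val := tot + 5: (tot ≥ 4 ∧ tot < -6) ∨ (n + 2*tot ≠ -1 ∧ 2*tot < -6)
Before skip: (tot ≥ 4 ∧ tot < -6) ∨ (n + 2*tot ≠ -1 ∧ 2*tot < -6)
Before tot := 2*n - 6: (2*n ≥ 10 ∧ 2*n < 0) ∨ (5*n ≠ 11 ∧ 4*n < 6)
Before assert n - n ≥ 2*tot + 2*val - 2 ∧ val - 8 ≠ -1: 2*tot + 2*val ≤ 2 ∧ val ≠ 7 ∧ ((2*n ≥ 10 ∧ 2*n < 0) ∨ (5*n ≠ 11 ∧ 4*n < 6))
The weakest precondition is 2*tot + 2*val ≤ 2 ∧ val ≠ 7 ∧ ((2*n ≥ 10 ∧ 2*n < 0) ∨ (5*n ≠ 11 ∧ 4*n < 6)).
Check whether 2*tot + 2*val ≤ 0 ∧ val ≠ 7 ∧ ((2*n ≥ 10 ∧ 2*n < 0) ∨ (5*n ≠ 11 ∧ 4*n < 6)) implies it.
Every state satisfying the precondition satisfies the weakest precondition: the implication holds.
Answer: valid
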